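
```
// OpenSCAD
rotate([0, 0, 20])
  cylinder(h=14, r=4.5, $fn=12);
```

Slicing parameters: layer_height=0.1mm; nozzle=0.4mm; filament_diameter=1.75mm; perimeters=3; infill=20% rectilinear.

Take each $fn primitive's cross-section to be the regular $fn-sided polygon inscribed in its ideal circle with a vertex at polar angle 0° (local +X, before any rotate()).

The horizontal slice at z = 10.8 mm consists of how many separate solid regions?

At z = 10.8 mm: the r=4.5 cylinder gives a regular 12-gon of circumradius 4.5 (constant along its height); (rotated 20° about Z; rotation is an isometry so areas/perimeters/island counts are preserved). The result has 1 disconnected region.

1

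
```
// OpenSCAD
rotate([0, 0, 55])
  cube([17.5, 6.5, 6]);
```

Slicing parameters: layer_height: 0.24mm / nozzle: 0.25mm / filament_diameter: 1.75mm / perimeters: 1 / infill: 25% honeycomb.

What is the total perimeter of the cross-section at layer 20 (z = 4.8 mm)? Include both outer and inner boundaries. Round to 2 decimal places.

At z = 4.8 mm: the 17.5×6.5 cube contributes its full rectangle (perimeter 48.00 mm); (whole slice rotated 55° about Z — lengths, areas and connectivity unchanged). Overall, the cross-section is a single solid region. Total boundary length (outer) = 48.00 mm.

48.00 mm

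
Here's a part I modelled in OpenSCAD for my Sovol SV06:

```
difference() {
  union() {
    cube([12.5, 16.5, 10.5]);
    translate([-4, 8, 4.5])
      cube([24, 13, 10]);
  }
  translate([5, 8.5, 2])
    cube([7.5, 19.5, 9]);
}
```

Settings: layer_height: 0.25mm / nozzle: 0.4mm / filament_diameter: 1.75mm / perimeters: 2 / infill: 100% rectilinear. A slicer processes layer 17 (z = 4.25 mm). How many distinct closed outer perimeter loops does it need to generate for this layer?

1

At z = 4.25 mm: the 12.5×16.5 cube contributes its full rectangle; the cube at (-4, 8) does not reach this height (z outside [4.5, 14.5]); Combining (union): only the 12.5×16.5 cube is present, so the union is just that shape — 1 connected region; the 7.5×19.5 cube at (5, 8.5) contributes its full rectangle; After the difference (first − rest): starting from that combined region, the 7.5×19.5 cube at (5, 8.5) partially overlaps it — only the 60.00 mm² overlap (of its 146.25 mm²) is removed, clipping the outline — 1 connected region. The result has 1 disconnected region.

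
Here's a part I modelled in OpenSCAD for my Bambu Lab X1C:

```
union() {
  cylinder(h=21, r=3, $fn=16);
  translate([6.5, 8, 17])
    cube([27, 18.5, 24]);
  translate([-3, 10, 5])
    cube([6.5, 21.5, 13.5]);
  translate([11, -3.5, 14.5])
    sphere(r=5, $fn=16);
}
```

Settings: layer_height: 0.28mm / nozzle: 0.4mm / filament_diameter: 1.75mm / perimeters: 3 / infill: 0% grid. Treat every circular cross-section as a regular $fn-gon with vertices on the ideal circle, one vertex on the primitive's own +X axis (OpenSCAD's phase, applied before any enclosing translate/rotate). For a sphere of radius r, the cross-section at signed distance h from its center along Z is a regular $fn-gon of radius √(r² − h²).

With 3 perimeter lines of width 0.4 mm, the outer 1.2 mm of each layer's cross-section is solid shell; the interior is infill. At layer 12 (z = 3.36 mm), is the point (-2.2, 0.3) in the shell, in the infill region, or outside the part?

shell

At z = 3.36 mm: the cylinder: section is a regular 16-gon, circumradius r=3; the cube at (6.5, 8) is not intersected at this z (z outside [17, 41]); the cube at (-3, 10) does not reach this height (z outside [5, 18.5]); the sphere at (11, -3.5) is not intersected at this z (|z−center|=11.140 > r=5); Taking the union: only the r=3 cylinder is present, so the union is just that shape — 1 connected region. Overall, the cross-section is a single solid region. The nearest boundary edge runs (-2.77, 1.15)→(-3.00, 0.00); distance from the point to it = 0.73 mm. The point is inside the cross-section, 0.73 mm from the nearest boundary — within the 1.2 mm shell band (3 × 0.4).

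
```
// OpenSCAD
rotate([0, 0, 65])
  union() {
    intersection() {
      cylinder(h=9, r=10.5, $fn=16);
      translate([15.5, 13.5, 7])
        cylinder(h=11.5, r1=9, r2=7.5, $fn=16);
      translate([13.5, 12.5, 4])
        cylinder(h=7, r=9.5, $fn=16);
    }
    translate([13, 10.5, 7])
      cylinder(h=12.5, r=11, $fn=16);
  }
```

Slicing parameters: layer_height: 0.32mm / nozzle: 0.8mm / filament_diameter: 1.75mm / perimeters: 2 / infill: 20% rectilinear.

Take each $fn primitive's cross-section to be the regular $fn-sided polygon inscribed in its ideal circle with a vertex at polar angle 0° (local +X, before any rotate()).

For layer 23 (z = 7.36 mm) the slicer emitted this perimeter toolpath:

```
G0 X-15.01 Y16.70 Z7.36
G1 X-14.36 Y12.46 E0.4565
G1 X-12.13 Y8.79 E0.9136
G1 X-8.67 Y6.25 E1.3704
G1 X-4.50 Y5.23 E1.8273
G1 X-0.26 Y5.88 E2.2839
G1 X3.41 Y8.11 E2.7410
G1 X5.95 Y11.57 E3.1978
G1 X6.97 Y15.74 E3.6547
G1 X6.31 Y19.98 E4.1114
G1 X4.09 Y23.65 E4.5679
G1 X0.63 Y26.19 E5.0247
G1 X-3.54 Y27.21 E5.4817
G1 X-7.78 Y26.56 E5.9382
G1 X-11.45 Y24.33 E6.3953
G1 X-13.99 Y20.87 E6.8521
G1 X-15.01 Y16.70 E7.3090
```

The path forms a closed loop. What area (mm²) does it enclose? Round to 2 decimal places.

370.45 mm²

Apply the shoelace formula to the sequence of (X, Y) vertices; enclosed area = 370.45 mm².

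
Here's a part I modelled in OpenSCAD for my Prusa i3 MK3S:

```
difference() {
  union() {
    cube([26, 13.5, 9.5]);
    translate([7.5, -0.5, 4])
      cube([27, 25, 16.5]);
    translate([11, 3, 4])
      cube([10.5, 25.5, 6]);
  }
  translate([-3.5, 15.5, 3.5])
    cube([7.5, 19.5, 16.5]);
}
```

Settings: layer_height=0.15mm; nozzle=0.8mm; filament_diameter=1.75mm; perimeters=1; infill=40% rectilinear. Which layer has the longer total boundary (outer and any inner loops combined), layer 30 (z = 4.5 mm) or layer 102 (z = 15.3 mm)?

Layer 30 (z = 4.5): the 26×13.5 cube contributes its full rectangle (perimeter 79.00 mm); the cube at (7.5, -0.5) (footprint 27×25) is included at this height (perimeter 104.00 mm); the cube at (11, 3) (footprint 10.5×25.5) is included at this height (perimeter 72.00 mm); Merging all regions: the regions partially overlap (shared area 475.50 mm²), so the edge portions inside another operand are dropped and the merged outline is re-measured after clipping — boundary = 127.00 mm; the 7.5×19.5 cube at (-3.5, 15.5) contributes its full rectangle (perimeter 54.00 mm); Subtracting the remaining from the first: starting from the result so far, the 7.5×19.5 cube at (-3.5, 15.5) misses the remaining region (no effect) — boundary = 127.00 mm. So its perimeter = 127.00 mm. Layer 102 (z = 15.3): the cube does not reach this height (z outside [0, 9.5]); the cube at (7.5, -0.5) is present — its section is the full 27×25 rectangle (perimeter 104.00 mm); the cube at (11, 3) is not intersected at this z (z outside [4, 10]); Combining (union): only the 27×25 cube at (7.5, -0.5) is present, so the union is just that shape — boundary = 104.00 mm; the cube at (-3.5, 15.5) (footprint 7.5×19.5) is included at this height (perimeter 54.00 mm); Subtracting the remaining from the first: starting from that combined region, the 7.5×19.5 cube at (-3.5, 15.5) misses the remaining region (no effect) — boundary = 104.00 mm. So its perimeter = 104.00 mm. Layer 30 is larger (127.00 vs 104.00 mm).

layer 30 (z = 4.5 mm)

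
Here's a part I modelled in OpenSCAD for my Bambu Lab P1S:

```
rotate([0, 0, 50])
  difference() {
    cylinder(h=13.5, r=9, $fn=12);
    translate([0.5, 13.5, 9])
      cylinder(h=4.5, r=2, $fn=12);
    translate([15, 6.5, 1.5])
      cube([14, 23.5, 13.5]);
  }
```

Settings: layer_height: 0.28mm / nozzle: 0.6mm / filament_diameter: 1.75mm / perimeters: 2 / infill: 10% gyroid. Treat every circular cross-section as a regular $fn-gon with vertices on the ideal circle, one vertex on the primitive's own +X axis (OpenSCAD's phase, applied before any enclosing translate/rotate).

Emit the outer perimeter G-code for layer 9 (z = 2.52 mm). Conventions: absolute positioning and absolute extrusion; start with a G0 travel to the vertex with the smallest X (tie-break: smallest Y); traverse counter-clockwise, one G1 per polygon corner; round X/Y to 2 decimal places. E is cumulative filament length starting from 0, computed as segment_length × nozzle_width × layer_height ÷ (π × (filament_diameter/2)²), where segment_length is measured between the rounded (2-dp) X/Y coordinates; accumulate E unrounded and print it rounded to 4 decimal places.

G0 X-8.86 Y1.56 Z2.52
G1 X-8.46 Y-3.08 E0.3253
G1 X-5.79 Y-6.89 E0.6502
G1 X-1.56 Y-8.86 E0.9762
G1 X3.08 Y-8.46 E1.3015
G1 X6.89 Y-5.79 E1.6264
G1 X8.86 Y-1.56 E1.9523
G1 X8.46 Y3.08 E2.2776
G1 X5.79 Y6.89 E2.6026
G1 X1.56 Y8.86 E2.9285
G1 X-3.08 Y8.46 E3.2538
G1 X-6.89 Y5.79 E3.5787
G1 X-8.86 Y1.56 E3.9046

At z = 2.52 mm: the r=9 cylinder gives a regular 12-gon of circumradius 9 (constant along its height); the cylinder at (0.5, 13.5) does not reach this height (z outside [9, 13.5]); the cube at (15, 6.5) (footprint 14×23.5) is included at this height; Subtracting the remaining from the first: starting from the r=9 cylinder, the 14×23.5 cube at (15, 6.5) misses the remaining region (no effect) — 1 connected region; (rotated 50° about Z; rotation is an isometry so areas/perimeters/island counts are preserved). The outline is a single polygon with 12 vertices. Extrusion per mm of travel: 0.6 × 0.28 / (π × 0.875²) = 0.069846. Accumulating E over each segment gives final E = 3.9046.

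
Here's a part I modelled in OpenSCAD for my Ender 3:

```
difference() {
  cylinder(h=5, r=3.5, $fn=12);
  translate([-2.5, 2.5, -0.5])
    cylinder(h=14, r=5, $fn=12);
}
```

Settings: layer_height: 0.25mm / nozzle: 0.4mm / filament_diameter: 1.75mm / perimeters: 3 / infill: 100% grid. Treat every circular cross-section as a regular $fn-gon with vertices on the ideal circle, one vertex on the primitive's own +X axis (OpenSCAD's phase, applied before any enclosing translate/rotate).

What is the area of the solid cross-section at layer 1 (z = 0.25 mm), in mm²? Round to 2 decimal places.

12.14 mm²

At z = 0.25 mm: the r=3.5 cylinder contributes a regular 12-gon of circumradius 3.5 (area = (12/2)·3.500²·sin(360°/12) = 36.75 mm²); the r=5 cylinder at (-2.5, 2.5) contributes a regular 12-gon of circumradius 5 (area = (12/2)·5.000²·sin(360°/12) = 75.00 mm²); Taking the first minus the rest: starting from the r=3.5 cylinder (36.75 mm²), the r=5 cylinder at (-2.5, 2.5) partially overlaps it — only the 24.61 mm² overlap (of its 75.00 mm²) is removed, clipping the outline — area = 12.14 mm². Overall, the cross-section is a single solid region. Net area = 12.14 mm².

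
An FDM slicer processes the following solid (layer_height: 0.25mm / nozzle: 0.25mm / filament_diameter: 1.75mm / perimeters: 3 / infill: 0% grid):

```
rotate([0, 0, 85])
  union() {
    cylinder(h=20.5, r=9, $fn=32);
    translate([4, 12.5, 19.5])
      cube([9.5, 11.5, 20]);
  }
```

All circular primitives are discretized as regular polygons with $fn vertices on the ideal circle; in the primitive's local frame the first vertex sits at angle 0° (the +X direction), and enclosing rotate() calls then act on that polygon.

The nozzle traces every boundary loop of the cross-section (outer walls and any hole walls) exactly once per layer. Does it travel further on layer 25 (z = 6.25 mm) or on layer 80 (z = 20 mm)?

Layer 25 (z = 6.25): the cylinder: section is a regular 32-gon, circumradius r=9 (perimeter = 2·32·9.000·sin(180°/32) = 56.46 mm); the cube at (4, 12.5) is absent (z outside [19.5, 39.5]); Merging all regions: only the r=9 cylinder is present, so the union is just that shape — boundary = 56.46 mm; (rotated 85° about Z; rotation is an isometry so areas/perimeters/island counts are preserved). So its perimeter = 56.46 mm. Layer 80 (z = 20): the cylinder: section is a regular 32-gon, circumradius r=9 (perimeter = 2·32·9.000·sin(180°/32) = 56.46 mm); the cube at (4, 12.5) is present — its section is the full 9.5×11.5 rectangle (perimeter 42.00 mm); Combining (union): the 2 present regions are separate (no shared area or edge), so areas and boundary lengths simply add and each stays a separate island — boundary = 98.46 mm; (whole slice rotated 85° about Z — lengths, areas and connectivity unchanged). So its perimeter = 98.46 mm. Layer 80 is larger (98.46 vs 56.46 mm).

layer 80 (z = 20 mm)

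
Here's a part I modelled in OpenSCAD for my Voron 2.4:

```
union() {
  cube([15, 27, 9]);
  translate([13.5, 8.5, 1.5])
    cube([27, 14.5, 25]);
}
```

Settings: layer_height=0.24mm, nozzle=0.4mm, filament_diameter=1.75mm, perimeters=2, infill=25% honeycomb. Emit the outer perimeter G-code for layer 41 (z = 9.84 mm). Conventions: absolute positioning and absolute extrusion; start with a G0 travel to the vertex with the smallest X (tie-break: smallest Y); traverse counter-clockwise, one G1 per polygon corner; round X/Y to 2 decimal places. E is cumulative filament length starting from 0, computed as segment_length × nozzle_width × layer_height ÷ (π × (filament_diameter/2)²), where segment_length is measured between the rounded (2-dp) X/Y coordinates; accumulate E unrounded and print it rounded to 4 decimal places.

At z = 9.84 mm: the cube is absent (z outside [0, 9]); the cube at (13.5, 8.5) (footprint 27×14.5) is included at this height; Combining (union): only the 27×14.5 cube at (13.5, 8.5) is present, so the union is just that shape — 1 connected region. The outline is a single polygon with 4 vertices. Extrusion per mm of travel: 0.4 × 0.24 / (π × 0.875²) = 0.039912. Accumulating E over each segment gives final E = 3.3127.

G0 X13.50 Y8.50 Z9.84
G1 X40.50 Y8.50 E1.0776
G1 X40.50 Y23.00 E1.6564
G1 X13.50 Y23.00 E2.7340
G1 X13.50 Y8.50 E3.3127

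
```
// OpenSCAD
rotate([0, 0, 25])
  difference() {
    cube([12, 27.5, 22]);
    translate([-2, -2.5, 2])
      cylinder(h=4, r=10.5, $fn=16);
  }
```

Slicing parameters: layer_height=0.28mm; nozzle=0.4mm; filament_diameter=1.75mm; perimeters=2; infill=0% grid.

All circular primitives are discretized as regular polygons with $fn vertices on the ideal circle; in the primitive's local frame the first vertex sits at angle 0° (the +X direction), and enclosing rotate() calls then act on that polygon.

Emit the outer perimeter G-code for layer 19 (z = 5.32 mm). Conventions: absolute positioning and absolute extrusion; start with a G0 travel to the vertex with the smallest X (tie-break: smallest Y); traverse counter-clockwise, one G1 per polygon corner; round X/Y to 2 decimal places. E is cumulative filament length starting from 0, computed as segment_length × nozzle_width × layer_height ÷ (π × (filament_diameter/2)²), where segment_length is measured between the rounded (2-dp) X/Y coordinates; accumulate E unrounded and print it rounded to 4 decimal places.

At z = 5.32 mm: the 12×27.5 cube contributes its full rectangle; the cylinder at (-2, -2.5): section is a regular 16-gon, circumradius r=10.5; Taking the first minus the rest: starting from the 12×27.5 cube, the r=10.5 cylinder at (-2, -2.5) partially overlaps it — only the 43.15 mm² overlap (of its 337.53 mm²) is removed, clipping the outline — 1 connected region; (whole slice rotated 25° about Z — lengths, areas and connectivity unchanged). The outline is a single polygon with 8 vertices. Extrusion per mm of travel: 0.4 × 0.28 / (π × 0.875²) = 0.046564. Accumulating E over each segment gives final E = 3.5013.

G0 X-11.62 Y24.92 Z5.32
G1 X-3.21 Y6.89 E0.9264
G1 X-1.21 Y7.38 E1.0223
G1 X2.84 Y6.76 E1.2131
G1 X6.34 Y4.63 E1.4038
G1 X7.25 Y3.38 E1.4758
G1 X10.88 Y5.07 E1.6623
G1 X-0.75 Y29.99 E2.9428
G1 X-11.62 Y24.92 E3.5013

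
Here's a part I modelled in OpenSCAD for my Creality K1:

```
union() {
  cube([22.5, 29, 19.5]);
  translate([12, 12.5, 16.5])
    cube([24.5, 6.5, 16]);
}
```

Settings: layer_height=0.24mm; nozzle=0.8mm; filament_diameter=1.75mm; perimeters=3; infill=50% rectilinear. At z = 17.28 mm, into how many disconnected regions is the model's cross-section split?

1

At z = 17.28 mm: the cube (footprint 22.5×29) is included at this height; the cube at (12, 12.5) (footprint 24.5×6.5) is included at this height; Merging all regions: the regions partially overlap (shared area 68.25 mm²), so overlapping operands fuse into one piece — 1 connected region. The result has 1 disconnected region.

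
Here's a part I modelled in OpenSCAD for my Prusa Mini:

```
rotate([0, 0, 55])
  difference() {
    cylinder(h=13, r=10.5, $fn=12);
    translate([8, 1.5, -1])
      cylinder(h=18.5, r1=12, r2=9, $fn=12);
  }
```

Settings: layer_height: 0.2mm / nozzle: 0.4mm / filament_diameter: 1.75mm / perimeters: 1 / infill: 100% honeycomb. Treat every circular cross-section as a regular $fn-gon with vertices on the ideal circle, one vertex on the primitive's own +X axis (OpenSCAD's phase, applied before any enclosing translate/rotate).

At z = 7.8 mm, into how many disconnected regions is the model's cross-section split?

1

At z = 7.8 mm: the cylinder: section is a regular 12-gon, circumradius r=10.5; the cone at (8, 1.5) contributes a regular 12-gon of circumradius 10.573 (interpolated between r1=12 and r2=9 at t=0.476); Subtracting the remaining from the first: starting from the r=10.5 cylinder, the cone at (8, 1.5) partially overlaps it — only the 169.57 mm² overlap (of its 335.36 mm²) is removed, clipping the outline — 1 connected region; (whole slice rotated 55° about Z — lengths, areas and connectivity unchanged). The result has 1 disconnected region.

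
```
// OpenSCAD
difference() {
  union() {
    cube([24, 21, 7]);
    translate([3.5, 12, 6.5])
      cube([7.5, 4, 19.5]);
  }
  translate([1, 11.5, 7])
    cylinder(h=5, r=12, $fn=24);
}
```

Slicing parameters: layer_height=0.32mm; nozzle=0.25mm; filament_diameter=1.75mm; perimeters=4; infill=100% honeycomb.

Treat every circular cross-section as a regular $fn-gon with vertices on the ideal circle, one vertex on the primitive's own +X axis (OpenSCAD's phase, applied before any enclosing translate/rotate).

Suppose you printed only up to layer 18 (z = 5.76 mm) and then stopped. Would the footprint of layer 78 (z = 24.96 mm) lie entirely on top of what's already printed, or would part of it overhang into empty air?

entirely on top

Compare the two slices. At z = 5.76: the cube is present — its section is the full 24×21 rectangle (area 504.00 mm²); the cube at (3.5, 12) does not reach this height (z outside [6.5, 26]); Combining (union): only the 24×21 cube is present, so the union is just that shape — area = 504.00 mm²; the cylinder at (1, 11.5) is absent (z outside [7, 12]); Subtracting the remaining from the first: none of the subtracted shapes is present at this height, so the result so far is unchanged — area = 504.00 mm². At z = 24.96: the cube is not intersected at this z (z outside [0, 7]); the cube at (3.5, 12) is present — its section is the full 7.5×4 rectangle (area 30.00 mm²); Merging all regions: only the 7.5×4 cube at (3.5, 12) is present, so the union is just that shape — area = 30.00 mm²; the cylinder at (1, 11.5) does not reach this height (z outside [7, 12]); After the difference (first − rest): none of the subtracted shapes is present at this height, so that combined region is unchanged — area = 30.00 mm². Checking containment: the cross-section at z = 24.96 is a subset of the cross-section at z = 5.76.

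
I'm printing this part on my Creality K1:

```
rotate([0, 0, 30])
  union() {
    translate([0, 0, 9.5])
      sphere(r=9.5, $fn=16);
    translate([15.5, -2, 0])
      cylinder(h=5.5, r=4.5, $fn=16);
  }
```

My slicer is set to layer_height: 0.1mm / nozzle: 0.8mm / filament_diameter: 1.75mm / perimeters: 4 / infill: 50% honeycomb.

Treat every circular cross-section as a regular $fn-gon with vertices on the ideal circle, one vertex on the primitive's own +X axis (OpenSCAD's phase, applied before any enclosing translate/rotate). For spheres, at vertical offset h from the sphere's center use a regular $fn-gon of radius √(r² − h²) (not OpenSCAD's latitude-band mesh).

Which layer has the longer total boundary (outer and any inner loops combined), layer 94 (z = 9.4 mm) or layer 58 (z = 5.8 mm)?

Layer 94 (z = 9.4): the r=9.5 sphere slices to a regular 16-gon of circumradius 9.499 (√(r²−h²) with h=0.1 from center) (perimeter = 2·16·9.499·sin(180°/16) = 59.30 mm); the cylinder at (15.5, -2) does not reach this height (z outside [0, 5.5]); Combining (union): only the r=9.5 sphere is present, so the union is just that shape — boundary = 59.30 mm; (whole slice rotated 30° about Z — lengths, areas and connectivity unchanged). So its perimeter = 59.30 mm. Layer 58 (z = 5.8): the sphere: section is a regular 16-gon, circumradius = √(r²−h²) = √(9.5²−3.7²) = 8.750 (perimeter = 2·16·8.750·sin(180°/16) = 54.62 mm); the cylinder at (15.5, -2) is absent (z outside [0, 5.5]); Combining (union): only the r=9.5 sphere is present, so the union is just that shape — boundary = 54.62 mm; (rotated 30° about Z; rotation is an isometry so areas/perimeters/island counts are preserved). So its perimeter = 54.62 mm. Layer 94 is larger (59.30 vs 54.62 mm).

layer 94 (z = 9.4 mm)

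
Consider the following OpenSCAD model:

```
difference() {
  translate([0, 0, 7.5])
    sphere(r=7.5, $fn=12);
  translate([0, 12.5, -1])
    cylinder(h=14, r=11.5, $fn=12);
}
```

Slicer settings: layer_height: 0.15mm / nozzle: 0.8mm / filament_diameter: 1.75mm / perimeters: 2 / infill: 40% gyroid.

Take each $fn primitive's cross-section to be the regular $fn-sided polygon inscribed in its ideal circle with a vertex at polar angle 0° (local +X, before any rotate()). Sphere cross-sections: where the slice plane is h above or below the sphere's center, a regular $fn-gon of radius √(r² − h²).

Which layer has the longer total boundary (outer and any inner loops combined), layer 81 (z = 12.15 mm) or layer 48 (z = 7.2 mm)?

Layer 81 (z = 12.15): the r=7.5 sphere slices to a regular 12-gon of circumradius 5.885 (√(r²−h²) with h=4.65 from center) (perimeter = 2·12·5.885·sin(180°/12) = 36.55 mm); the r=11.5 cylinder at (0, 12.5) contributes a regular 12-gon of circumradius 11.5 (perimeter = 2·12·11.500·sin(180°/12) = 71.43 mm); Taking the first minus the rest: starting from the r=7.5 sphere, the r=11.5 cylinder at (0, 12.5) partially overlaps it — only the 32.55 mm² overlap (of its 396.75 mm²) is removed, clipping the outline — boundary = 34.10 mm. So its perimeter = 34.10 mm. Layer 48 (z = 7.2): the sphere: section is a regular 12-gon, circumradius = √(r²−h²) = √(7.5²−0.3²) = 7.494 (perimeter = 2·12·7.494·sin(180°/12) = 46.55 mm); the r=11.5 cylinder at (0, 12.5) gives a regular 12-gon of circumradius 11.5 (constant along its height) (perimeter = 2·12·11.500·sin(180°/12) = 71.43 mm); Subtracting the remaining from the first: starting from the r=7.5 sphere, the r=11.5 cylinder at (0, 12.5) partially overlaps it — only the 55.86 mm² overlap (of its 396.75 mm²) is removed, clipping the outline — boundary = 44.55 mm. So its perimeter = 44.55 mm. Layer 48 is larger (44.55 vs 34.10 mm).

layer 48 (z = 7.2 mm)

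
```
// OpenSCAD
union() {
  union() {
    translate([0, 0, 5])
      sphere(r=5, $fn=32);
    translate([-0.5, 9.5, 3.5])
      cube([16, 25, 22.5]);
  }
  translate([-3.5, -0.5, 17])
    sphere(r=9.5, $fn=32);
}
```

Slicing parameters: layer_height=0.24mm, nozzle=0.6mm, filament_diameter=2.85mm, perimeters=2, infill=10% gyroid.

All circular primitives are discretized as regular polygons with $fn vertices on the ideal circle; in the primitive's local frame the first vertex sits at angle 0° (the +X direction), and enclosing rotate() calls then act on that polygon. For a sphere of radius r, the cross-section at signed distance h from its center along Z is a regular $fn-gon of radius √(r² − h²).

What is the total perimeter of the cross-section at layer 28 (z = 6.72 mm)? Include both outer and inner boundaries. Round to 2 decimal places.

At z = 6.72 mm: the r=5 sphere slices to a regular 32-gon of circumradius 4.695 (√(r²−h²) with h=1.72 from center) (perimeter = 2·32·4.695·sin(180°/32) = 29.45 mm); the cube at (-0.5, 9.5) (footprint 16×25) is included at this height (perimeter 82.00 mm); Combining (union): the 2 present regions are separate (no shared area or edge), so areas and boundary lengths simply add and each stays a separate island — boundary = 111.45 mm; the sphere at (-3.5, -0.5) does not reach this height (|z−center|=10.280 > r=9.5); Combining (union): only that combined region is present, so the union is just that shape — boundary = 111.45 mm. Overall, the cross-section has 2 separate islands. Total boundary length (outer) = 111.45 mm.

111.45 mm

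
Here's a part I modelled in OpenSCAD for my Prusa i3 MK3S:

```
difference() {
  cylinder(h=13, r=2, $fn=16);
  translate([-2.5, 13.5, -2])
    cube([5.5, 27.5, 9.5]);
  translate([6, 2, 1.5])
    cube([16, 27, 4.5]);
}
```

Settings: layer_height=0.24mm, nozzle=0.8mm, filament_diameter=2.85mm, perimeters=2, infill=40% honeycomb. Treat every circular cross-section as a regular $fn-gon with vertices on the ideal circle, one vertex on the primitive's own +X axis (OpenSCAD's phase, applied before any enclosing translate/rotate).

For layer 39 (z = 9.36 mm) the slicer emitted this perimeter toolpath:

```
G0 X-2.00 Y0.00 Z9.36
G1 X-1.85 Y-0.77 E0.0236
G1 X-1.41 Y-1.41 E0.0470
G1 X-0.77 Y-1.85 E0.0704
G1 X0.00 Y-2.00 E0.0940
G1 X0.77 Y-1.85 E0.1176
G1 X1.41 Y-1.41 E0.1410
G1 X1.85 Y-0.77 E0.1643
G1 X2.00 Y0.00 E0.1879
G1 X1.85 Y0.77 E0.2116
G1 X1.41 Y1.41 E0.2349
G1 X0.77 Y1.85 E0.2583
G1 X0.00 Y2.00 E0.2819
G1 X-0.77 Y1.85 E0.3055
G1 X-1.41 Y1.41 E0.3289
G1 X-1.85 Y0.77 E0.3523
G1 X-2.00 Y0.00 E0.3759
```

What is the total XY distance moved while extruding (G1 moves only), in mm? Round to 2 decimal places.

12.49 mm

Sum the Euclidean lengths of each G1 segment: total = 12.49 mm.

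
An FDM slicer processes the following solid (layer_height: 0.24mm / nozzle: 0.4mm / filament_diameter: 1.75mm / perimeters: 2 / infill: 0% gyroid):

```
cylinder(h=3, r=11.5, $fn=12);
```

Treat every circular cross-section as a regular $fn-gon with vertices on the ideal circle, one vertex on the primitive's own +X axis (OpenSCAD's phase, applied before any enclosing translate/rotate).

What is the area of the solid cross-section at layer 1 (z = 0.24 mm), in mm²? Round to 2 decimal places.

At z = 0.24 mm: the r=11.5 cylinder contributes a regular 12-gon of circumradius 11.5 (area = (12/2)·11.500²·sin(360°/12) = 396.75 mm²). Overall, the cross-section is a single solid region. Net area = 396.75 mm².

396.75 mm²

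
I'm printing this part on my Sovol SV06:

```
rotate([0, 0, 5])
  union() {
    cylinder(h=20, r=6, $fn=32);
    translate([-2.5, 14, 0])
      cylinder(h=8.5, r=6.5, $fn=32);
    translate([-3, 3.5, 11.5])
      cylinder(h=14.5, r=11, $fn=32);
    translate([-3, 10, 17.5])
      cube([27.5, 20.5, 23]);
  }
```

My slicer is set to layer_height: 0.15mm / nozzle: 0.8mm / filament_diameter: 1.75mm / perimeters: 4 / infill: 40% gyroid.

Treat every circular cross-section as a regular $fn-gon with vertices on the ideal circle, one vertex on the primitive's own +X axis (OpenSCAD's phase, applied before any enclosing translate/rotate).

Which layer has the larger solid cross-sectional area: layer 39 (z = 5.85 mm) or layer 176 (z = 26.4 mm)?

layer 176 (z = 26.4 mm)

Layer 39 (z = 5.85): the r=6 cylinder contributes a regular 32-gon of circumradius 6 (area = (32/2)·6.000²·sin(360°/32) = 112.37 mm²); the cylinder at (-2.5, 14): section is a regular 32-gon, circumradius r=6.5 (area = (32/2)·6.500²·sin(360°/32) = 131.88 mm²); the cylinder at (-3, 3.5) does not reach this height (z outside [11.5, 26]); the cube at (-3, 10) is not intersected at this z (z outside [17.5, 40.5]); Combining (union): the 2 present regions are separate (no shared area or edge), so areas and boundary lengths simply add and each stays a separate island — area = 244.25 mm²; (whole slice rotated 5° about Z — lengths, areas and connectivity unchanged). So its area = 244.25 mm². Layer 176 (z = 26.4): the cylinder is absent (z outside [0, 20]); the cylinder at (-2.5, 14) does not reach this height (z outside [0, 8.5]); the cylinder at (-3, 3.5) is absent (z outside [11.5, 26]); the 27.5×20.5 cube at (-3, 10) contributes its full rectangle (area 563.75 mm²); Merging all regions: only the 27.5×20.5 cube at (-3, 10) is present, so the union is just that shape — area = 563.75 mm²; (rotated 5° about Z; rotation is an isometry so areas/perimeters/island counts are preserved). So its area = 563.75 mm². Layer 176 is larger (563.75 vs 244.25 mm²).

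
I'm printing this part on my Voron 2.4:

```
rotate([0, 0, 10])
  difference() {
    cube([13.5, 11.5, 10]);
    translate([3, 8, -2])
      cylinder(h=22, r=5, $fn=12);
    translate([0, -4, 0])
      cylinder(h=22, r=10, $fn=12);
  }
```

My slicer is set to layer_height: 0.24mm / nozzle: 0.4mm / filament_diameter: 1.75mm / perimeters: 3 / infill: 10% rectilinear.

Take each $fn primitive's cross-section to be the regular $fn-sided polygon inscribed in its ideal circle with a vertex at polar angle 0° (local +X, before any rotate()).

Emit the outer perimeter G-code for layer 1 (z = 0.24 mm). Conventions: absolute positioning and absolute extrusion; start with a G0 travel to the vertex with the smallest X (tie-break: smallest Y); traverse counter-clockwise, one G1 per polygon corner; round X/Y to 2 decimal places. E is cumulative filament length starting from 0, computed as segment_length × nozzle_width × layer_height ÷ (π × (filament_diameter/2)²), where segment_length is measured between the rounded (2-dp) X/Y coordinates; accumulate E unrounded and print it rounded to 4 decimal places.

G0 X4.24 Y12.42 Z0.24
G1 X5.40 Y11.61 E0.0565
G1 X6.49 Y9.27 E0.1595
G1 X6.26 Y6.69 E0.2629
G1 X4.98 Y4.85 E0.3523
G1 X8.36 Y2.49 E0.5169
G1 X8.79 Y1.55 E0.5581
G1 X13.29 Y2.34 E0.7405
G1 X11.30 Y13.67 E1.1996
G1 X4.24 Y12.42 E1.4858

At z = 0.24 mm: the 13.5×11.5 cube contributes its full rectangle; the r=5 cylinder at (3, 8) gives a regular 12-gon of circumradius 5 (constant along its height); the r=10 cylinder at (0, -4) contributes a regular 12-gon of circumradius 10; Taking the first minus the rest: starting from the 13.5×11.5 cube, the r=5 cylinder at (3, 8) partially overlaps it — only the 58.45 mm² overlap (of its 75.00 mm²) is removed, clipping the outline; the r=10 cylinder at (0, -4) partially overlaps it — only the 26.86 mm² overlap (of its 300.00 mm²) is removed, clipping the outline — 1 connected region; (rotated 10° about Z; rotation is an isometry so areas/perimeters/island counts are preserved). The outline is a single polygon with 9 vertices. Extrusion per mm of travel: 0.4 × 0.24 / (π × 0.875²) = 0.039912. Accumulating E over each segment gives final E = 1.4858.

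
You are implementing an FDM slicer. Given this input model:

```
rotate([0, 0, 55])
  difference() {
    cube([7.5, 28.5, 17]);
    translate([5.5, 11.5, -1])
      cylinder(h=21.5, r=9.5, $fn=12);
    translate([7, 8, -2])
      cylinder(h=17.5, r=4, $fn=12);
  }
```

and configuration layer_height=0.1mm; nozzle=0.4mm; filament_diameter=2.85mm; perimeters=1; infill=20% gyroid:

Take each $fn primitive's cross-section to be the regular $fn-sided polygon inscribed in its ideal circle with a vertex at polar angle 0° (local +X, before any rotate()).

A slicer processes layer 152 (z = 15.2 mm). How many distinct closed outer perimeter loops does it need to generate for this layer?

2

At z = 15.2 mm: the 7.5×28.5 cube contributes its full rectangle; the r=9.5 cylinder at (5.5, 11.5) gives a regular 12-gon of circumradius 9.5 (constant along its height); the r=4 cylinder at (7, 8) gives a regular 12-gon of circumradius 4 (constant along its height); After the difference (first − rest): starting from the 7.5×28.5 cube, the r=9.5 cylinder at (5.5, 11.5) partially overlaps it — only the 132.91 mm² overlap (of its 270.75 mm²) is removed, clipping the outline; the r=4 cylinder at (7, 8) misses the remaining region (no effect) — 2 connected regions; (rotated 55° about Z; rotation is an isometry so areas/perimeters/island counts are preserved). The result has 2 disconnected regions.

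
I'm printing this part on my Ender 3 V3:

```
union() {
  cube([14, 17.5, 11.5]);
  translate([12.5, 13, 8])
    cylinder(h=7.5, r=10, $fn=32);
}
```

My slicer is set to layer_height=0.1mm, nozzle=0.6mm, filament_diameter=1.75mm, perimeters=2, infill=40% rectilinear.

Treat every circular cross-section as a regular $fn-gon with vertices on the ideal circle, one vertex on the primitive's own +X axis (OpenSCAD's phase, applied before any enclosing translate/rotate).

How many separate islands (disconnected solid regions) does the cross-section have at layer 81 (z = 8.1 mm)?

At z = 8.1 mm: the cube is present — its section is the full 14×17.5 rectangle; the r=10 cylinder at (12.5, 13) gives a regular 32-gon of circumradius 10 (constant along its height); Combining (union): the regions partially overlap (shared area 142.96 mm²), so overlapping operands fuse into one piece — 1 connected region. Overall, the cross-section is a single solid region. Island count = 1.

1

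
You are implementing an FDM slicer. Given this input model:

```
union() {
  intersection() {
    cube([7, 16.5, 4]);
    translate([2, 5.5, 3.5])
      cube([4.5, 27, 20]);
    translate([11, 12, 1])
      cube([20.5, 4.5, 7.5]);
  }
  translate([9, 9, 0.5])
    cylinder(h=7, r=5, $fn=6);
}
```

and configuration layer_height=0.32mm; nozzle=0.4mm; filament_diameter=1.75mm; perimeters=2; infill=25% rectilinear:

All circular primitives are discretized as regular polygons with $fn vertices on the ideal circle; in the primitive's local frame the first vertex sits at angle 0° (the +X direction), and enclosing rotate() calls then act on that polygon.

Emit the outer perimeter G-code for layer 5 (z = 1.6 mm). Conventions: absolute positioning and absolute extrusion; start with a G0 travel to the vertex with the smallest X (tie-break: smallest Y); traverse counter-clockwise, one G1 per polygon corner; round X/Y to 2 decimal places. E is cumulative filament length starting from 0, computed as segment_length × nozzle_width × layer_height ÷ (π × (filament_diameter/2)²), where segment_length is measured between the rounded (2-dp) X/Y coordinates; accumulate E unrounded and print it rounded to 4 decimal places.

At z = 1.6 mm: the cube (footprint 7×16.5) is included at this height; the cube at (2, 5.5) is not intersected at this z (z outside [3.5, 23.5]); the 20.5×4.5 cube at (11, 12) contributes its full rectangle; Keeping only the common overlap: at least one operand is absent at this height, so nothing remains; the cylinder at (9, 9): section is a regular 6-gon, circumradius r=5; Merging all regions: only the r=5 cylinder at (9, 9) is present, so the union is just that shape — 1 connected region. The outline is a single polygon with 6 vertices. Extrusion per mm of travel: 0.4 × 0.32 / (π × 0.875²) = 0.053216. Accumulating E over each segment gives final E = 1.5965.

G0 X4.00 Y9.00 Z1.60
G1 X6.50 Y4.67 E0.2661
G1 X11.50 Y4.67 E0.5322
G1 X14.00 Y9.00 E0.7982
G1 X11.50 Y13.33 E1.0643
G1 X6.50 Y13.33 E1.3304
G1 X4.00 Y9.00 E1.5965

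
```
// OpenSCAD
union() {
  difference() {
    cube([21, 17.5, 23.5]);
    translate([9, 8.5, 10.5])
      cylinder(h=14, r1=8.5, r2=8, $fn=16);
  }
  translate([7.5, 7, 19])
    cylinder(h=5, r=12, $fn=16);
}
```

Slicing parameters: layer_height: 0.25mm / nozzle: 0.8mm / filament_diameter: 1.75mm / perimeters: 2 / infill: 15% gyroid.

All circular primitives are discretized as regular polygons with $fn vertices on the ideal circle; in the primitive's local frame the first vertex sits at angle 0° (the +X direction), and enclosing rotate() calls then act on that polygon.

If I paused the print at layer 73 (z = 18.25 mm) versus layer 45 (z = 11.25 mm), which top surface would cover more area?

layer 73 (z = 18.25 mm)

Layer 73 (z = 18.25): the 21×17.5 cube contributes its full rectangle (area 367.50 mm²); the cone at (9, 8.5): at t=0.554 of its height the radius interpolates to r₁+(r₂−r₁)t = 8.223, giving a regular 16-gon of that circumradius (area = (16/2)·8.223²·sin(360°/16) = 207.02 mm²); Subtracting the remaining from the first: starting from the 21×17.5 cube (367.50 mm²), the cone at (9, 8.5) lies wholly inside it (removes its full 207.02 mm² and its 51.34 mm outline becomes a hole wall) — area = 160.48 mm²; the cylinder at (7.5, 7) is absent (z outside [19, 24]); Taking the union: only the result so far is present, so the union is just that shape — area = 160.48 mm². So its area = 160.48 mm². Layer 45 (z = 11.25): the cube (footprint 21×17.5) is included at this height (area 367.50 mm²); the cone at (9, 8.5) (r1=8.5→r2=8) has section circumradius 8.473 here — a regular 16-gon (area = (16/2)·8.473²·sin(360°/16) = 219.80 mm²); Taking the first minus the rest: starting from the 21×17.5 cube (367.50 mm²), the cone at (9, 8.5) lies wholly inside it (removes its full 219.80 mm² and its 52.90 mm outline becomes a hole wall) — area = 147.70 mm²; the cylinder at (7.5, 7) does not reach this height (z outside [19, 24]); Merging all regions: only the result so far is present, so the union is just that shape — area = 147.70 mm². So its area = 147.70 mm². Layer 73 is larger (160.48 vs 147.70 mm²).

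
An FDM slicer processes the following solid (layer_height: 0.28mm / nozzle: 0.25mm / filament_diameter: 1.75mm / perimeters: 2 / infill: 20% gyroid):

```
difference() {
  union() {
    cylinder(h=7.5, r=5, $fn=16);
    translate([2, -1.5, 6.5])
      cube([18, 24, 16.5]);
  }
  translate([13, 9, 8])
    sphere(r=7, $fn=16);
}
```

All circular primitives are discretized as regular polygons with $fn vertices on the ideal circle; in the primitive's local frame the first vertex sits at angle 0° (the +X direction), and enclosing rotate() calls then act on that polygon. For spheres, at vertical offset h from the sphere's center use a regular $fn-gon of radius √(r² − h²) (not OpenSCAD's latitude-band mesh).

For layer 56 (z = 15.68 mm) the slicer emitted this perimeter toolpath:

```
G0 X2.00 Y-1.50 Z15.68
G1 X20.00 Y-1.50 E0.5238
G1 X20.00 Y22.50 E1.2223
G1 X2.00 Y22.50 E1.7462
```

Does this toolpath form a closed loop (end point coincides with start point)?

Start point (G0): (2.00, -1.50). End point (last G1): the path does not return to the start — open.

no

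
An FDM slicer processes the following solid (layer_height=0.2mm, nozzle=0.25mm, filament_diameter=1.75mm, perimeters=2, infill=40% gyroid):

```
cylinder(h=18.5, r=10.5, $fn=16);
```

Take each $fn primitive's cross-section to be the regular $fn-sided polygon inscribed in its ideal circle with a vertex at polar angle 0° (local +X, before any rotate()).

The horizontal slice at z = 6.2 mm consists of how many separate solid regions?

At z = 6.2 mm: the cylinder: section is a regular 16-gon, circumradius r=10.5. The result has 1 disconnected region.

1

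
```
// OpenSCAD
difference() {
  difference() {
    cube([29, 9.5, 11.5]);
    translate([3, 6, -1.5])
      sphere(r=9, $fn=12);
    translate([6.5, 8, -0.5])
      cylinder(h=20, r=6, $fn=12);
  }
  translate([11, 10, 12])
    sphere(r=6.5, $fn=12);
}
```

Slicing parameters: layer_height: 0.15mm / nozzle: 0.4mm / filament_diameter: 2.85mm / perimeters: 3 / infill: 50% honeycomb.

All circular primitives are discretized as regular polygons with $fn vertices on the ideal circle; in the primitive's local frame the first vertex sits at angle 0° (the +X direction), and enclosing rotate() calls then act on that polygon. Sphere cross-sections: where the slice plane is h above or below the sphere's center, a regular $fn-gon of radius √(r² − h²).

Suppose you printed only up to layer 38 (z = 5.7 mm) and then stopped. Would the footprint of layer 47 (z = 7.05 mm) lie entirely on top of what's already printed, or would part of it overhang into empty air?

part overhangs

Compare the two slices. At z = 5.7: the 29×9.5 cube contributes its full rectangle (area 275.50 mm²); the r=9 sphere at (3, 6) slices to a regular 12-gon of circumradius 5.400 (√(r²−h²) with h=7.2 from center) (area = (12/2)·5.400²·sin(360°/12) = 87.48 mm²); the r=6 cylinder at (6.5, 8) gives a regular 12-gon of circumradius 6 (constant along its height) (area = (12/2)·6.000²·sin(360°/12) = 108.00 mm²); Subtracting the remaining from the first: starting from the 29×9.5 cube (275.50 mm²), the r=9 sphere at (3, 6) partially overlaps it — only the 64.36 mm² overlap (of its 87.48 mm²) is removed, clipping the outline; the r=6 cylinder at (6.5, 8) partially overlaps it — only the 26.08 mm² overlap (of its 108.00 mm²) is removed, clipping the outline — area = 185.06 mm²; the r=6.5 sphere at (11, 10) slices to a regular 12-gon of circumradius 1.600 (√(r²−h²) with h=6.3 from center) (area = (12/2)·1.600²·sin(360°/12) = 7.68 mm²); Subtracting the remaining from the first: starting from the result so far (185.06 mm²), the r=6.5 sphere at (11, 10) partially overlaps it — only the 0.10 mm² overlap (of its 7.68 mm²) is removed, clipping the outline — area = 184.96 mm². At z = 7.05: the cube is present — its section is the full 29×9.5 rectangle (area 275.50 mm²); the sphere at (3, 6): section is a regular 12-gon, circumradius = √(r²−h²) = √(9²−8.55²) = 2.810 (area = (12/2)·2.810²·sin(360°/12) = 23.69 mm²); the r=6 cylinder at (6.5, 8) gives a regular 12-gon of circumradius 6 (constant along its height) (area = (12/2)·6.000²·sin(360°/12) = 108.00 mm²); Subtracting the remaining from the first: starting from the 29×9.5 cube (275.50 mm²), the r=9 sphere at (3, 6) lies wholly inside it (removes its full 23.69 mm² and its 17.46 mm outline becomes a hole wall); the r=6 cylinder at (6.5, 8) partially overlaps it — only the 51.03 mm² overlap (of its 108.00 mm²) is removed, clipping the outline — area = 200.78 mm²; the r=6.5 sphere at (11, 10) contributes a regular 12-gon of circumradius √(6.5²−4.95²) = 4.213 (area = (12/2)·4.213²·sin(360°/12) = 53.24 mm²); Taking the first minus the rest: starting from the result so far (200.78 mm²), the r=6.5 sphere at (11, 10) partially overlaps it — only the 6.74 mm² overlap (of its 53.24 mm²) is removed, clipping the outline — area = 194.04 mm². Checking containment: at z = 7.05 the cross-section extends beyond the z = 5.7 cross-section by about 15.72 mm².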